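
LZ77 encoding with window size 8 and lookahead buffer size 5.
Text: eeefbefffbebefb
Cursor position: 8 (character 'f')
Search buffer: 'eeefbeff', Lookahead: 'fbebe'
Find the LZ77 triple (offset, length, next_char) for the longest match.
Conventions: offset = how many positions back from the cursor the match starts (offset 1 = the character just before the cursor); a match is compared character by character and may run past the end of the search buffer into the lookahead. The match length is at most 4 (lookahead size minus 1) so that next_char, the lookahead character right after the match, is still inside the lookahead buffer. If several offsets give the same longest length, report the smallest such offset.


Try each offset into the search buffer:
  offset=1 (pos 7, char 'f'): match length 1
  offset=2 (pos 6, char 'f'): match length 1
  offset=3 (pos 5, char 'e'): match length 0
  offset=4 (pos 4, char 'b'): match length 0
  offset=5 (pos 3, char 'f'): match length 3
  offset=6 (pos 2, char 'e'): match length 0
  offset=7 (pos 1, char 'e'): match length 0
  offset=8 (pos 0, char 'e'): match length 0
Longest match has length 3 at offset 5.
next_char = character at position 8 + 3 = 11 -> 'b'

Best match: offset=5, length=3 (matching 'fbe' starting at position 3)
LZ77 triple: (5, 3, 'b')


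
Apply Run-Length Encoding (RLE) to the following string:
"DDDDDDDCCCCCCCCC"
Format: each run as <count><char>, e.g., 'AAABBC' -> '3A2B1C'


Scanning runs left to right:
  i=0: run of 'D' x 7 -> '7D'
  i=7: run of 'C' x 9 -> '9C'

RLE = 7D9C


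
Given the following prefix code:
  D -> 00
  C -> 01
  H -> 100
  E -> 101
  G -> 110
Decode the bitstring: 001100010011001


Decoding step by step:
Bits 00 -> D
Bits 110 -> G
Bits 00 -> D
Bits 100 -> H
Bits 110 -> G
Bits 01 -> C


Decoded message: DGDHGC


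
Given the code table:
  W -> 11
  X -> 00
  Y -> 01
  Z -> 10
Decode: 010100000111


Decoding:
01 -> Y
01 -> Y
00 -> X
00 -> X
01 -> Y
11 -> W


Result: YYXXYW


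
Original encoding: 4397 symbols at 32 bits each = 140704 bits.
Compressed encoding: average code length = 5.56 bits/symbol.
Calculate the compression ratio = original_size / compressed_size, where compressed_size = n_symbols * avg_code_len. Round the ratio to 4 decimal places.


original_size = n_symbols * orig_bits = 4397 * 32 = 140704 bits
compressed_size = n_symbols * avg_code_len = 4397 * 5.56 = 24447.32 bits
ratio = original_size / compressed_size = 140704 / 24447.32 = 5.7554

Compression ratio = 5.7554


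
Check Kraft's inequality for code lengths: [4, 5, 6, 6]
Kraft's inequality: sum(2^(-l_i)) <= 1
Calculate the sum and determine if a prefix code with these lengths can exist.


Sum = 2^(-4) + 2^(-5) + 2^(-6) + 2^(-6)
    = 0.0625 + 0.03125 + 0.015625 + 0.015625
    = 8/64 = 0.125
Since 0.125 <= 1, Kraft's inequality IS satisfied.
A prefix code with these lengths CAN exist.

Kraft sum = 0.125. Satisfied.


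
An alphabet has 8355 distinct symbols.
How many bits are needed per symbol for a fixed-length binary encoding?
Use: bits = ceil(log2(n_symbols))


log2(8355) = 13.0284
Bracket: 2^13 = 8192 < 8355 <= 2^14 = 16384
So ceil(log2(8355)) = 14

bits = ceil(log2(8355)) = ceil(13.0284) = 14 bits


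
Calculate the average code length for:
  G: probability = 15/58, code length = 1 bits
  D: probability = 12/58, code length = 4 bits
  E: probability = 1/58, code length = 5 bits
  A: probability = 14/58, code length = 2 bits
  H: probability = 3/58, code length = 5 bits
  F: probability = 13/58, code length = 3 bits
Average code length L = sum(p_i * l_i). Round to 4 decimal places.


Weighted contributions p_i * l_i:
  G: (15/58) * 1 = 15/58
  D: (12/58) * 4 = 48/58
  E: (1/58) * 5 = 5/58
  A: (14/58) * 2 = 28/58
  H: (3/58) * 5 = 15/58
  F: (13/58) * 3 = 39/58
Sum = (15 + 48 + 5 + 28 + 15 + 39)/58 = 150/58

L = 150/58 = 2.5862 bits/symbol


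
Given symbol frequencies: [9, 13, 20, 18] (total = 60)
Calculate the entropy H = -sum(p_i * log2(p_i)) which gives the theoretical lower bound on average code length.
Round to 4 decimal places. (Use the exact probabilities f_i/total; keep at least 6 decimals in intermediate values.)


Per-symbol terms -p_i * log2(p_i) with p_i = f_i/60:
  p = 9/60 = 0.150000: log2(p) = -2.736966, -p*log2(p) = 0.410545
  p = 13/60 = 0.216667: log2(p) = -2.206451, -p*log2(p) = 0.478064
  p = 20/60 = 0.333333: log2(p) = -1.584963, -p*log2(p) = 0.528321
  p = 18/60 = 0.300000: log2(p) = -1.736966, -p*log2(p) = 0.521090
H = 0.410545 + 0.478064 + 0.528321 + 0.521090 = 1.938020

H = 1.938 bits/symbol


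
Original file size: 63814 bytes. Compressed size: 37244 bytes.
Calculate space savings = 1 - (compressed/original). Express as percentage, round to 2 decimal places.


ratio = compressed/original = 37244/63814 = 0.583634
savings = 1 - ratio = 1 - 0.583634 = 0.416366
as a percentage: 0.416366 * 100 = 41.64%

Space savings = 1 - 37244/63814 = 41.64%


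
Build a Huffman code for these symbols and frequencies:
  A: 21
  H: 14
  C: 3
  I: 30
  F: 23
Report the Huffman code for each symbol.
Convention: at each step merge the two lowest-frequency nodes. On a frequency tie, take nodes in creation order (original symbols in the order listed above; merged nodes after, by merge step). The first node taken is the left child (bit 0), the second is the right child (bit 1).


Huffman tree construction:
Step 1: Merge C(3) + H(14) = 17
Step 2: Merge (C+H)(17) + A(21) = 38
Step 3: Merge F(23) + I(30) = 53
Step 4: Merge ((C+H)+A)(38) + (F+I)(53) = 91
Read each symbol's code off the tree from the root (left child = 0, right child = 1).

Codes:
  A: 01 (length 2)
  H: 001 (length 3)
  C: 000 (length 3)
  I: 11 (length 2)
  F: 10 (length 2)
Average code length: 199/91 = 2.1868 bits/symbol


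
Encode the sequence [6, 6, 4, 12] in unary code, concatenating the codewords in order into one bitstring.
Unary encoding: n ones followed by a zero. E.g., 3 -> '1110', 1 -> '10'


Encode each number as n ones followed by a terminating 0:
  6 -> 1111110 (7 bits)
  6 -> 1111110 (7 bits)
  4 -> 11110 (5 bits)
  12 -> 1111111111110 (13 bits)
Total length = 7 + 7 + 5 + 13 = 32 bits.

Unary([6, 6, 4, 12]) = 11111101111110111101111111111110 (32 bits)


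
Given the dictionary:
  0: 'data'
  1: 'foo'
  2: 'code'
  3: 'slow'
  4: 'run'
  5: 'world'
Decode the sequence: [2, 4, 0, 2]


Look up each index in the dictionary:
  2 -> 'code'
  4 -> 'run'
  0 -> 'data'
  2 -> 'code'

Decoded: "code run data code"


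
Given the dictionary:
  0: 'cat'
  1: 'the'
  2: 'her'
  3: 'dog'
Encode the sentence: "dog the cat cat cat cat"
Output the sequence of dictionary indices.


Look up each word in the dictionary:
  'dog' -> 3
  'the' -> 1
  'cat' -> 0
  'cat' -> 0
  'cat' -> 0
  'cat' -> 0

Encoded: [3, 1, 0, 0, 0, 0]


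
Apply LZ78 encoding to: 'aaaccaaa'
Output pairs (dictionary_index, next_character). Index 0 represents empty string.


LZ78 encoding steps:
Dictionary: {0: ''}
Step 1: w='' (idx 0), next='a' -> output (0, 'a'), add 'a' as idx 1
Step 2: w='a' (idx 1), next='a' -> output (1, 'a'), add 'aa' as idx 2
Step 3: w='' (idx 0), next='c' -> output (0, 'c'), add 'c' as idx 3
Step 4: w='c' (idx 3), next='a' -> output (3, 'a'), add 'ca' as idx 4
Step 5: w='aa' (idx 2), end of input -> output (2, '')


Encoded: [(0, 'a'), (1, 'a'), (0, 'c'), (3, 'a'), (2, '')]


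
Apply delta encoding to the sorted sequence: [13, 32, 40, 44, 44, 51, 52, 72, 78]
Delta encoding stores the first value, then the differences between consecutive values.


First value: 13
Deltas:
  32 - 13 = 19
  40 - 32 = 8
  44 - 40 = 4
  44 - 44 = 0
  51 - 44 = 7
  52 - 51 = 1
  72 - 52 = 20
  78 - 72 = 6


Delta encoded: [13, 19, 8, 4, 0, 7, 1, 20, 6]


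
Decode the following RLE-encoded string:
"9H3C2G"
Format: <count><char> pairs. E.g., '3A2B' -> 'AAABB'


Expanding each <count><char> pair:
  9H -> 'HHHHHHHHH'
  3C -> 'CCC'
  2G -> 'GG'

Decoded = HHHHHHHHHCCCGG


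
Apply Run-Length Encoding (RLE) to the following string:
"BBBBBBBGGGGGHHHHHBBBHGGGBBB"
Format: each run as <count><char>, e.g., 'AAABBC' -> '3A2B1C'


Scanning runs left to right:
  i=0: run of 'B' x 7 -> '7B'
  i=7: run of 'G' x 5 -> '5G'
  i=12: run of 'H' x 5 -> '5H'
  i=17: run of 'B' x 3 -> '3B'
  i=20: run of 'H' x 1 -> '1H'
  i=21: run of 'G' x 3 -> '3G'
  i=24: run of 'B' x 3 -> '3B'

RLE = 7B5G5H3B1H3G3B


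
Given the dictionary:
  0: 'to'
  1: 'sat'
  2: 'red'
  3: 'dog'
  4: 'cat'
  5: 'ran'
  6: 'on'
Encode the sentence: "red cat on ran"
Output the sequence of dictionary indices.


Look up each word in the dictionary:
  'red' -> 2
  'cat' -> 4
  'on' -> 6
  'ran' -> 5

Encoded: [2, 4, 6, 5]


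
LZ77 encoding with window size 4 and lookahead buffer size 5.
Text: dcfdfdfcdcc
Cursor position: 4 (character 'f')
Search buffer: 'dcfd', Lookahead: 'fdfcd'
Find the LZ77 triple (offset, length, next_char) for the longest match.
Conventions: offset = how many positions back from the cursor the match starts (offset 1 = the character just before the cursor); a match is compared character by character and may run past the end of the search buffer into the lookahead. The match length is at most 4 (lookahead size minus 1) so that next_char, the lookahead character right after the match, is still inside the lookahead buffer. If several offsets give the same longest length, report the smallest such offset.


Try each offset into the search buffer:
  offset=1 (pos 3, char 'd'): match length 0
  offset=2 (pos 2, char 'f'): match length 3
  offset=3 (pos 1, char 'c'): match length 0
  offset=4 (pos 0, char 'd'): match length 0
Longest match has length 3 at offset 2.
next_char = character at position 4 + 3 = 7 -> 'c'

Best match: offset=2, length=3 (matching 'fdf' starting at position 2)
LZ77 triple: (2, 3, 'c')


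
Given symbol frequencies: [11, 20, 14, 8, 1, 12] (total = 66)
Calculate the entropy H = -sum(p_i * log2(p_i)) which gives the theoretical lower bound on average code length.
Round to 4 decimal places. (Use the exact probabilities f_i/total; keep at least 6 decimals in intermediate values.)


Per-symbol terms -p_i * log2(p_i) with p_i = f_i/66:
  p = 11/66 = 0.166667: log2(p) = -2.584963, -p*log2(p) = 0.430827
  p = 20/66 = 0.303030: log2(p) = -1.722466, -p*log2(p) = 0.521959
  p = 14/66 = 0.212121: log2(p) = -2.237039, -p*log2(p) = 0.474523
  p = 8/66 = 0.121212: log2(p) = -3.044394, -p*log2(p) = 0.369017
  p = 1/66 = 0.015152: log2(p) = -6.044394, -p*log2(p) = 0.091582
  p = 12/66 = 0.181818: log2(p) = -2.459432, -p*log2(p) = 0.447169
H = 0.430827 + 0.521959 + 0.474523 + 0.369017 + 0.091582 + 0.447169 = 2.335077

H = 2.3351 bits/symbol


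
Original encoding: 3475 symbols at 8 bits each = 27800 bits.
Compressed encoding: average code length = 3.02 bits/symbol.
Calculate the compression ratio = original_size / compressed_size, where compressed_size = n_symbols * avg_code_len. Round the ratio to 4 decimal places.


original_size = n_symbols * orig_bits = 3475 * 8 = 27800 bits
compressed_size = n_symbols * avg_code_len = 3475 * 3.02 = 10494.5 bits
ratio = original_size / compressed_size = 27800 / 10494.5 = 2.649

Compression ratio = 2.649


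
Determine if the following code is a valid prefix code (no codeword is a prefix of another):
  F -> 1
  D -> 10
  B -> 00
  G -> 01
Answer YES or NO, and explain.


Checking each pair (does one codeword prefix another?):
  F='1' vs D='10': prefix -- VIOLATION

NO -- this is NOT a valid prefix code. F (1) is a prefix of D (10).


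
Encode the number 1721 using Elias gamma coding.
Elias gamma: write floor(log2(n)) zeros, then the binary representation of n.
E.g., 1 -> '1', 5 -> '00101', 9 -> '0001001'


num_bits = floor(log2(1721)) + 1 = 11
leading_zeros = num_bits - 1 = 10
binary(1721) = 11010111001

Elias gamma(1721) = '0000000000' + '11010111001' = 000000000011010111001 (21 bits)


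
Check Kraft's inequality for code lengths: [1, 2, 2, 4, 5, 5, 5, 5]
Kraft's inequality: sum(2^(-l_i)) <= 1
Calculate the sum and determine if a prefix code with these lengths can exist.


Sum = 2^(-1) + 2^(-2) + 2^(-2) + 2^(-4) + 2^(-5) + 2^(-5) + 2^(-5) + 2^(-5)
    = 0.5 + 0.25 + 0.25 + 0.0625 + 0.03125 + 0.03125 + 0.03125 + 0.03125
    = 38/32 = 1.1875
Since 1.1875 > 1, Kraft's inequality is NOT satisfied.
A prefix code with these lengths CANNOT exist.

Kraft sum = 1.1875. Not satisfied.


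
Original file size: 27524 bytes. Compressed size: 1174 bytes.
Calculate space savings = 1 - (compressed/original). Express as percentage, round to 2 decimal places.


ratio = compressed/original = 1174/27524 = 0.042654
savings = 1 - ratio = 1 - 0.042654 = 0.957346
as a percentage: 0.957346 * 100 = 95.73%

Space savings = 1 - 1174/27524 = 95.73%


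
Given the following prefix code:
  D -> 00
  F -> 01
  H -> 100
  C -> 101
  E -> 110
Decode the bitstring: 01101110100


Decoding step by step:
Bits 01 -> F
Bits 101 -> C
Bits 110 -> E
Bits 100 -> H


Decoded message: FCEH


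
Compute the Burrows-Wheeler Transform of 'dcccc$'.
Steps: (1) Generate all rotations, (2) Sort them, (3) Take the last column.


Rotations (sorted):
  0: $dcccc -> last char: c
  1: c$dccc -> last char: c
  2: cc$dcc -> last char: c
  3: ccc$dc -> last char: c
  4: cccc$d -> last char: d
  5: dcccc$ -> last char: $


BWT = ccccd$


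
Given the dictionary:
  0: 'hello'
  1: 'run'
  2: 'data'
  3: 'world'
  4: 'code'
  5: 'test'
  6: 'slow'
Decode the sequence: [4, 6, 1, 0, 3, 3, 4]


Look up each index in the dictionary:
  4 -> 'code'
  6 -> 'slow'
  1 -> 'run'
  0 -> 'hello'
  3 -> 'world'
  3 -> 'world'
  4 -> 'code'

Decoded: "code slow run hello world world code"


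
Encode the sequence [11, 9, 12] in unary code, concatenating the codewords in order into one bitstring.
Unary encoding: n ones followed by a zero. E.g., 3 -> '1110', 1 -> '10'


Encode each number as n ones followed by a terminating 0:
  11 -> 111111111110 (12 bits)
  9 -> 1111111110 (10 bits)
  12 -> 1111111111110 (13 bits)
Total length = 12 + 10 + 13 = 35 bits.

Unary([11, 9, 12]) = 11111111111011111111101111111111110 (35 bits)


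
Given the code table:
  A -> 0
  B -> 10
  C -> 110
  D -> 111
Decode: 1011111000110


Decoding:
10 -> B
111 -> D
110 -> C
0 -> A
0 -> A
110 -> C


Result: BDCAAC


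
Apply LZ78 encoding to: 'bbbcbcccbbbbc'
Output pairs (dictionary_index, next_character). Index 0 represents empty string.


LZ78 encoding steps:
Dictionary: {0: ''}
Step 1: w='' (idx 0), next='b' -> output (0, 'b'), add 'b' as idx 1
Step 2: w='b' (idx 1), next='b' -> output (1, 'b'), add 'bb' as idx 2
Step 3: w='' (idx 0), next='c' -> output (0, 'c'), add 'c' as idx 3
Step 4: w='b' (idx 1), next='c' -> output (1, 'c'), add 'bc' as idx 4
Step 5: w='c' (idx 3), next='c' -> output (3, 'c'), add 'cc' as idx 5
Step 6: w='bb' (idx 2), next='b' -> output (2, 'b'), add 'bbb' as idx 6
Step 7: w='bc' (idx 4), end of input -> output (4, '')


Encoded: [(0, 'b'), (1, 'b'), (0, 'c'), (1, 'c'), (3, 'c'), (2, 'b'), (4, '')]


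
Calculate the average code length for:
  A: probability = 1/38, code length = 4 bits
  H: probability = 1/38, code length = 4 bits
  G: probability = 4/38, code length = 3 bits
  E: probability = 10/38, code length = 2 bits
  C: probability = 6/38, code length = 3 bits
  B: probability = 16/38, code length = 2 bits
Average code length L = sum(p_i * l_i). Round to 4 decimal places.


Weighted contributions p_i * l_i:
  A: (1/38) * 4 = 4/38
  H: (1/38) * 4 = 4/38
  G: (4/38) * 3 = 12/38
  E: (10/38) * 2 = 20/38
  C: (6/38) * 3 = 18/38
  B: (16/38) * 2 = 32/38
Sum = (4 + 4 + 12 + 20 + 18 + 32)/38 = 90/38

L = 90/38 = 2.3684 bits/symbol


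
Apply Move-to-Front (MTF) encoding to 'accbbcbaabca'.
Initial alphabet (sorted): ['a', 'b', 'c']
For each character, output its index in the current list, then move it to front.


MTF encoding:
'a': index 0 in ['a', 'b', 'c'] -> ['a', 'b', 'c']
'c': index 2 in ['a', 'b', 'c'] -> ['c', 'a', 'b']
'c': index 0 in ['c', 'a', 'b'] -> ['c', 'a', 'b']
'b': index 2 in ['c', 'a', 'b'] -> ['b', 'c', 'a']
'b': index 0 in ['b', 'c', 'a'] -> ['b', 'c', 'a']
'c': index 1 in ['b', 'c', 'a'] -> ['c', 'b', 'a']
'b': index 1 in ['c', 'b', 'a'] -> ['b', 'c', 'a']
'a': index 2 in ['b', 'c', 'a'] -> ['a', 'b', 'c']
'a': index 0 in ['a', 'b', 'c'] -> ['a', 'b', 'c']
'b': index 1 in ['a', 'b', 'c'] -> ['b', 'a', 'c']
'c': index 2 in ['b', 'a', 'c'] -> ['c', 'b', 'a']
'a': index 2 in ['c', 'b', 'a'] -> ['a', 'c', 'b']


Output: [0, 2, 0, 2, 0, 1, 1, 2, 0, 1, 2, 2]


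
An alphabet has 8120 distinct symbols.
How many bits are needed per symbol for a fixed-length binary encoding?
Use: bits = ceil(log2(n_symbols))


log2(8120) = 12.9873
Bracket: 2^12 = 4096 < 8120 <= 2^13 = 8192
So ceil(log2(8120)) = 13

bits = ceil(log2(8120)) = ceil(12.9873) = 13 bits


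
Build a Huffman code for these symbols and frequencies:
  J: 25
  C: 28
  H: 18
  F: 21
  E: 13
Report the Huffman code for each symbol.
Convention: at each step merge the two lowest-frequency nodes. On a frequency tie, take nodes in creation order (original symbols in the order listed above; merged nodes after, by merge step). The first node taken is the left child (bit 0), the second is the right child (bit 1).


Huffman tree construction:
Step 1: Merge E(13) + H(18) = 31
Step 2: Merge F(21) + J(25) = 46
Step 3: Merge C(28) + (E+H)(31) = 59
Step 4: Merge (F+J)(46) + (C+(E+H))(59) = 105
Read each symbol's code off the tree from the root (left child = 0, right child = 1).

Codes:
  J: 01 (length 2)
  C: 10 (length 2)
  H: 111 (length 3)
  F: 00 (length 2)
  E: 110 (length 3)
Average code length: 241/105 = 2.2952 bits/symbol


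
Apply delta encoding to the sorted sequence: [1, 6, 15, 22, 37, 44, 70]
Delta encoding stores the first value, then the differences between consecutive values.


First value: 1
Deltas:
  6 - 1 = 5
  15 - 6 = 9
  22 - 15 = 7
  37 - 22 = 15
  44 - 37 = 7
  70 - 44 = 26


Delta encoded: [1, 5, 9, 7, 15, 7, 26]


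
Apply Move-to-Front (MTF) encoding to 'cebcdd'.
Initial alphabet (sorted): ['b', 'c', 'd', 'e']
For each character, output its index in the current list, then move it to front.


MTF encoding:
'c': index 1 in ['b', 'c', 'd', 'e'] -> ['c', 'b', 'd', 'e']
'e': index 3 in ['c', 'b', 'd', 'e'] -> ['e', 'c', 'b', 'd']
'b': index 2 in ['e', 'c', 'b', 'd'] -> ['b', 'e', 'c', 'd']
'c': index 2 in ['b', 'e', 'c', 'd'] -> ['c', 'b', 'e', 'd']
'd': index 3 in ['c', 'b', 'e', 'd'] -> ['d', 'c', 'b', 'e']
'd': index 0 in ['d', 'c', 'b', 'e'] -> ['d', 'c', 'b', 'e']


Output: [1, 3, 2, 2, 3, 0]


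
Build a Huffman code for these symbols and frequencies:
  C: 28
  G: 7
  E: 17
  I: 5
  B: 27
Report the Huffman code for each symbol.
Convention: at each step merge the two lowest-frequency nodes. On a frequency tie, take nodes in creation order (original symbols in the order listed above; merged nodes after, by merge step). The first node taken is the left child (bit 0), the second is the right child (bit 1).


Huffman tree construction:
Step 1: Merge I(5) + G(7) = 12
Step 2: Merge (I+G)(12) + E(17) = 29
Step 3: Merge B(27) + C(28) = 55
Step 4: Merge ((I+G)+E)(29) + (B+C)(55) = 84
Read each symbol's code off the tree from the root (left child = 0, right child = 1).

Codes:
  C: 11 (length 2)
  G: 001 (length 3)
  E: 01 (length 2)
  I: 000 (length 3)
  B: 10 (length 2)
Average code length: 180/84 = 2.1429 bits/symbol


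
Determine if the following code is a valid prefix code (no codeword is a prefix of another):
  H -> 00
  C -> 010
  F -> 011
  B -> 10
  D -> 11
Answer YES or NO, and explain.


Checking each pair (does one codeword prefix another?):
  H='00' vs C='010': no prefix
  H='00' vs F='011': no prefix
  H='00' vs B='10': no prefix
  H='00' vs D='11': no prefix
  C='010' vs H='00': no prefix
  C='010' vs F='011': no prefix
  C='010' vs B='10': no prefix
  C='010' vs D='11': no prefix
  F='011' vs H='00': no prefix
  F='011' vs C='010': no prefix
  F='011' vs B='10': no prefix
  F='011' vs D='11': no prefix
  B='10' vs H='00': no prefix
  B='10' vs C='010': no prefix
  B='10' vs F='011': no prefix
  B='10' vs D='11': no prefix
  D='11' vs H='00': no prefix
  D='11' vs C='010': no prefix
  D='11' vs F='011': no prefix
  D='11' vs B='10': no prefix
No violation found over all pairs.

YES -- this is a valid prefix code. No codeword is a prefix of any other codeword.


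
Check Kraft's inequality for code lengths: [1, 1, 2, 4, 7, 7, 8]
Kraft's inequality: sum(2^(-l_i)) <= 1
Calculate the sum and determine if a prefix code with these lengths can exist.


Sum = 2^(-1) + 2^(-1) + 2^(-2) + 2^(-4) + 2^(-7) + 2^(-7) + 2^(-8)
    = 0.5 + 0.5 + 0.25 + 0.0625 + 0.0078125 + 0.0078125 + 0.00390625
    = 341/256 = 1.33203125
Since 1.33203125 > 1, Kraft's inequality is NOT satisfied.
A prefix code with these lengths CANNOT exist.

Kraft sum = 1.33203125. Not satisfied.


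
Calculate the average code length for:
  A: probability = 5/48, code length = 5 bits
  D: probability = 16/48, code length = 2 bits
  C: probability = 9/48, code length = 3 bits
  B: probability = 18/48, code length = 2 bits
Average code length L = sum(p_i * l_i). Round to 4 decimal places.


Weighted contributions p_i * l_i:
  A: (5/48) * 5 = 25/48
  D: (16/48) * 2 = 32/48
  C: (9/48) * 3 = 27/48
  B: (18/48) * 2 = 36/48
Sum = (25 + 32 + 27 + 36)/48 = 120/48

L = 120/48 = 2.5000 bits/symbol


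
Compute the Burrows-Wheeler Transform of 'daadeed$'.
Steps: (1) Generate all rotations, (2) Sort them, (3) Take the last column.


Rotations (sorted):
  0: $daadeed -> last char: d
  1: aadeed$d -> last char: d
  2: adeed$da -> last char: a
  3: d$daadee -> last char: e
  4: daadeed$ -> last char: $
  5: deed$daa -> last char: a
  6: ed$daade -> last char: e
  7: eed$daad -> last char: d


BWT = ddae$aed


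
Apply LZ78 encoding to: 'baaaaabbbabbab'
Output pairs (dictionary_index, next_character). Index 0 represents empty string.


LZ78 encoding steps:
Dictionary: {0: ''}
Step 1: w='' (idx 0), next='b' -> output (0, 'b'), add 'b' as idx 1
Step 2: w='' (idx 0), next='a' -> output (0, 'a'), add 'a' as idx 2
Step 3: w='a' (idx 2), next='a' -> output (2, 'a'), add 'aa' as idx 3
Step 4: w='aa' (idx 3), next='b' -> output (3, 'b'), add 'aab' as idx 4
Step 5: w='b' (idx 1), next='b' -> output (1, 'b'), add 'bb' as idx 5
Step 6: w='a' (idx 2), next='b' -> output (2, 'b'), add 'ab' as idx 6
Step 7: w='b' (idx 1), next='a' -> output (1, 'a'), add 'ba' as idx 7
Step 8: w='b' (idx 1), end of input -> output (1, '')


Encoded: [(0, 'b'), (0, 'a'), (2, 'a'), (3, 'b'), (1, 'b'), (2, 'b'), (1, 'a'), (1, '')]


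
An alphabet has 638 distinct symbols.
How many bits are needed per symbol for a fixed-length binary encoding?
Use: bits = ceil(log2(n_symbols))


log2(638) = 9.3174
Bracket: 2^9 = 512 < 638 <= 2^10 = 1024
So ceil(log2(638)) = 10

bits = ceil(log2(638)) = ceil(9.3174) = 10 bits


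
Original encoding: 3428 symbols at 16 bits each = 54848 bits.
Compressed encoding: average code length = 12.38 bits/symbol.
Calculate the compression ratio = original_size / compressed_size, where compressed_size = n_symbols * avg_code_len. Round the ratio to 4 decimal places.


original_size = n_symbols * orig_bits = 3428 * 16 = 54848 bits
compressed_size = n_symbols * avg_code_len = 3428 * 12.38 = 42438.64 bits
ratio = original_size / compressed_size = 54848 / 42438.64 = 1.2924

Compression ratio = 1.2924


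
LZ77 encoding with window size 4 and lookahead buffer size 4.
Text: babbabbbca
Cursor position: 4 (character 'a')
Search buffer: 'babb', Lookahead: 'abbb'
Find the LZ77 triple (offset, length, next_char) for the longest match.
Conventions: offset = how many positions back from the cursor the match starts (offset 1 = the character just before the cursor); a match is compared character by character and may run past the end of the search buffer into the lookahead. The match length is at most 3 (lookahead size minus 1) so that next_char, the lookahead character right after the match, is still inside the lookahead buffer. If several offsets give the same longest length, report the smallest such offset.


Try each offset into the search buffer:
  offset=1 (pos 3, char 'b'): match length 0
  offset=2 (pos 2, char 'b'): match length 0
  offset=3 (pos 1, char 'a'): match length 3
  offset=4 (pos 0, char 'b'): match length 0
Longest match has length 3 at offset 3.
next_char = character at position 4 + 3 = 7 -> 'b'

Best match: offset=3, length=3 (matching 'abb' starting at position 1)
LZ77 triple: (3, 3, 'b')


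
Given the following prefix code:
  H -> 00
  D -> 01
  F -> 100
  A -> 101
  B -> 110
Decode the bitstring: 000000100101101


Decoding step by step:
Bits 00 -> H
Bits 00 -> H
Bits 00 -> H
Bits 100 -> F
Bits 101 -> A
Bits 101 -> A


Decoded message: HHHFAA


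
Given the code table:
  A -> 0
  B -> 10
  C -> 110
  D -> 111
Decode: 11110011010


Decoding:
111 -> D
10 -> B
0 -> A
110 -> C
10 -> B


Result: DBACB


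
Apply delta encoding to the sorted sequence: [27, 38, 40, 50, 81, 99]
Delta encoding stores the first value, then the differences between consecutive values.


First value: 27
Deltas:
  38 - 27 = 11
  40 - 38 = 2
  50 - 40 = 10
  81 - 50 = 31
  99 - 81 = 18


Delta encoded: [27, 11, 2, 10, 31, 18]


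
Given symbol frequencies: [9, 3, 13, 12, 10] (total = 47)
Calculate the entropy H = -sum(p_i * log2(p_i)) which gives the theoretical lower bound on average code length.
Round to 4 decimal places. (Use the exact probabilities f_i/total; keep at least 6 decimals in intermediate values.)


Per-symbol terms -p_i * log2(p_i) with p_i = f_i/47:
  p = 9/47 = 0.191489: log2(p) = -2.384664, -p*log2(p) = 0.456638
  p = 3/47 = 0.063830: log2(p) = -3.969626, -p*log2(p) = 0.253380
  p = 13/47 = 0.276596: log2(p) = -1.854149, -p*log2(p) = 0.512850
  p = 12/47 = 0.255319: log2(p) = -1.969626, -p*log2(p) = 0.502883
  p = 10/47 = 0.212766: log2(p) = -2.232661, -p*log2(p) = 0.475034
H = 0.456638 + 0.253380 + 0.512850 + 0.502883 + 0.475034 = 2.200785

H = 2.2008 bits/symbol


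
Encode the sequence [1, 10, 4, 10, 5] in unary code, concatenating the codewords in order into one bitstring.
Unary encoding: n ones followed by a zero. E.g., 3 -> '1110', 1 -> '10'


Encode each number as n ones followed by a terminating 0:
  1 -> 10 (2 bits)
  10 -> 11111111110 (11 bits)
  4 -> 11110 (5 bits)
  10 -> 11111111110 (11 bits)
  5 -> 111110 (6 bits)
Total length = 2 + 11 + 5 + 11 + 6 = 35 bits.

Unary([1, 10, 4, 10, 5]) = 10111111111101111011111111110111110 (35 bits)


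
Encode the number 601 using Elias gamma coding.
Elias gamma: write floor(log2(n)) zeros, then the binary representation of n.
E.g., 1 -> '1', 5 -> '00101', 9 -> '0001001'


num_bits = floor(log2(601)) + 1 = 10
leading_zeros = num_bits - 1 = 9
binary(601) = 1001011001

Elias gamma(601) = '000000000' + '1001011001' = 0000000001001011001 (19 bits)


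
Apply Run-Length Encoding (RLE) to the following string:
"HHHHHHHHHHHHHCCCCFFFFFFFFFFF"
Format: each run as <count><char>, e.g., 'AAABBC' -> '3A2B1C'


Scanning runs left to right:
  i=0: run of 'H' x 13 -> '13H'
  i=13: run of 'C' x 4 -> '4C'
  i=17: run of 'F' x 11 -> '11F'

RLE = 13H4C11F


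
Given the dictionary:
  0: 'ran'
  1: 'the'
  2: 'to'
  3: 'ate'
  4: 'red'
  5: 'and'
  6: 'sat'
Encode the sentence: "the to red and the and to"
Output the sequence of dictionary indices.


Look up each word in the dictionary:
  'the' -> 1
  'to' -> 2
  'red' -> 4
  'and' -> 5
  'the' -> 1
  'and' -> 5
  'to' -> 2

Encoded: [1, 2, 4, 5, 1, 5, 2]


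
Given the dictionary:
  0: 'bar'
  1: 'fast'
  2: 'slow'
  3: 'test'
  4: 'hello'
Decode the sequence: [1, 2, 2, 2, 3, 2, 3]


Look up each index in the dictionary:
  1 -> 'fast'
  2 -> 'slow'
  2 -> 'slow'
  2 -> 'slow'
  3 -> 'test'
  2 -> 'slow'
  3 -> 'test'

Decoded: "fast slow slow slow test slow test"


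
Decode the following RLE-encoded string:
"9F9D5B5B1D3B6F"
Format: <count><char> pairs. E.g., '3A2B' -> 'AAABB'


Expanding each <count><char> pair:
  9F -> 'FFFFFFFFF'
  9D -> 'DDDDDDDDD'
  5B -> 'BBBBB'
  5B -> 'BBBBB'
  1D -> 'D'
  3B -> 'BBB'
  6F -> 'FFFFFF'

Decoded = FFFFFFFFFDDDDDDDDDBBBBBBBBBBDBBBFFFFFF


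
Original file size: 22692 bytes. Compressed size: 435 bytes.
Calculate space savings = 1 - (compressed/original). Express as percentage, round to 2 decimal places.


ratio = compressed/original = 435/22692 = 0.01917
savings = 1 - ratio = 1 - 0.01917 = 0.98083
as a percentage: 0.98083 * 100 = 98.08%

Space savings = 1 - 435/22692 = 98.08%


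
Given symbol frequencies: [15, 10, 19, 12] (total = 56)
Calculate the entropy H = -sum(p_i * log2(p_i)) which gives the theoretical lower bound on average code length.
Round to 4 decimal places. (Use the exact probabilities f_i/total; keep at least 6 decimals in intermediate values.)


Per-symbol terms -p_i * log2(p_i) with p_i = f_i/56:
  p = 15/56 = 0.267857: log2(p) = -1.900464, -p*log2(p) = 0.509053
  p = 10/56 = 0.178571: log2(p) = -2.485427, -p*log2(p) = 0.443826
  p = 19/56 = 0.339286: log2(p) = -1.559427, -p*log2(p) = 0.529091
  p = 12/56 = 0.214286: log2(p) = -2.222392, -p*log2(p) = 0.476227
H = 0.509053 + 0.443826 + 0.529091 + 0.476227 = 1.958197

H = 1.9582 bits/symbol


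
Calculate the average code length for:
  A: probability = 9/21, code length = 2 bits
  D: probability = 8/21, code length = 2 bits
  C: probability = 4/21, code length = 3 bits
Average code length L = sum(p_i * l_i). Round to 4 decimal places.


Weighted contributions p_i * l_i:
  A: (9/21) * 2 = 18/21
  D: (8/21) * 2 = 16/21
  C: (4/21) * 3 = 12/21
Sum = (18 + 16 + 12)/21 = 46/21

L = 46/21 = 2.1905 bits/symbol


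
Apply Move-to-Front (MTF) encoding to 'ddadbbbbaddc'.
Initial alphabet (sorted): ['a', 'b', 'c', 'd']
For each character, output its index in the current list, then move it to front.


MTF encoding:
'd': index 3 in ['a', 'b', 'c', 'd'] -> ['d', 'a', 'b', 'c']
'd': index 0 in ['d', 'a', 'b', 'c'] -> ['d', 'a', 'b', 'c']
'a': index 1 in ['d', 'a', 'b', 'c'] -> ['a', 'd', 'b', 'c']
'd': index 1 in ['a', 'd', 'b', 'c'] -> ['d', 'a', 'b', 'c']
'b': index 2 in ['d', 'a', 'b', 'c'] -> ['b', 'd', 'a', 'c']
'b': index 0 in ['b', 'd', 'a', 'c'] -> ['b', 'd', 'a', 'c']
'b': index 0 in ['b', 'd', 'a', 'c'] -> ['b', 'd', 'a', 'c']
'b': index 0 in ['b', 'd', 'a', 'c'] -> ['b', 'd', 'a', 'c']
'a': index 2 in ['b', 'd', 'a', 'c'] -> ['a', 'b', 'd', 'c']
'd': index 2 in ['a', 'b', 'd', 'c'] -> ['d', 'a', 'b', 'c']
'd': index 0 in ['d', 'a', 'b', 'c'] -> ['d', 'a', 'b', 'c']
'c': index 3 in ['d', 'a', 'b', 'c'] -> ['c', 'd', 'a', 'b']


Output: [3, 0, 1, 1, 2, 0, 0, 0, 2, 2, 0, 3]


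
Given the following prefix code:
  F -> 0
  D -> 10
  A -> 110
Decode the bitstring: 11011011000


Decoding step by step:
Bits 110 -> A
Bits 110 -> A
Bits 110 -> A
Bits 0 -> F
Bits 0 -> F


Decoded message: AAAFF


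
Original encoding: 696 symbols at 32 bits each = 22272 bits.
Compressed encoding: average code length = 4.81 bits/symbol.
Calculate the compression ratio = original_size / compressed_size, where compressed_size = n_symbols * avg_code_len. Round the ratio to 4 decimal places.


original_size = n_symbols * orig_bits = 696 * 32 = 22272 bits
compressed_size = n_symbols * avg_code_len = 696 * 4.81 = 3347.76 bits
ratio = original_size / compressed_size = 22272 / 3347.76 = 6.6528

Compression ratio = 6.6528


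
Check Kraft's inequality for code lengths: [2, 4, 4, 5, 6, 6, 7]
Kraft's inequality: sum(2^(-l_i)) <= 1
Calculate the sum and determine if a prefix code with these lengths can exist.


Sum = 2^(-2) + 2^(-4) + 2^(-4) + 2^(-5) + 2^(-6) + 2^(-6) + 2^(-7)
    = 0.25 + 0.0625 + 0.0625 + 0.03125 + 0.015625 + 0.015625 + 0.0078125
    = 57/128 = 0.4453125
Since 0.4453125 <= 1, Kraft's inequality IS satisfied.
A prefix code with these lengths CAN exist.

Kraft sum = 0.4453125. Satisfied.


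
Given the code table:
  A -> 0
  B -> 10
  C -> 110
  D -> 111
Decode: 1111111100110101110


Decoding:
111 -> D
111 -> D
110 -> C
0 -> A
110 -> C
10 -> B
111 -> D
0 -> A


Result: DDCACBDA


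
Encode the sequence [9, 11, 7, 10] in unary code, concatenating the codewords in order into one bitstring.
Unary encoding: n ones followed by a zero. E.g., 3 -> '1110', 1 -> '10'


Encode each number as n ones followed by a terminating 0:
  9 -> 1111111110 (10 bits)
  11 -> 111111111110 (12 bits)
  7 -> 11111110 (8 bits)
  10 -> 11111111110 (11 bits)
Total length = 10 + 12 + 8 + 11 = 41 bits.

Unary([9, 11, 7, 10]) = 11111111101111111111101111111011111111110 (41 bits)


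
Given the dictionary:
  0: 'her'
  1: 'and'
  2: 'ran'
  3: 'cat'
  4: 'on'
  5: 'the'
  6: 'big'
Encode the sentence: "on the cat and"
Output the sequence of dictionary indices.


Look up each word in the dictionary:
  'on' -> 4
  'the' -> 5
  'cat' -> 3
  'and' -> 1

Encoded: [4, 5, 3, 1]


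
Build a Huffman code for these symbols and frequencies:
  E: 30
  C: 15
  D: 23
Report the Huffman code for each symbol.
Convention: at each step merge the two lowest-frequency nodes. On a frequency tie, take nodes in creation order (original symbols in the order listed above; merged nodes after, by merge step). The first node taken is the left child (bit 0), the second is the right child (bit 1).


Huffman tree construction:
Step 1: Merge C(15) + D(23) = 38
Step 2: Merge E(30) + (C+D)(38) = 68
Read each symbol's code off the tree from the root (left child = 0, right child = 1).

Codes:
  E: 0 (length 1)
  C: 10 (length 2)
  D: 11 (length 2)
Average code length: 106/68 = 1.5588 bits/symbol


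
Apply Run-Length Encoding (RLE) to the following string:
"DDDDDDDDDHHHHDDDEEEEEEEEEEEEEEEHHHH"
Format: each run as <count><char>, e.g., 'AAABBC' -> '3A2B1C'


Scanning runs left to right:
  i=0: run of 'D' x 9 -> '9D'
  i=9: run of 'H' x 4 -> '4H'
  i=13: run of 'D' x 3 -> '3D'
  i=16: run of 'E' x 15 -> '15E'
  i=31: run of 'H' x 4 -> '4H'

RLE = 9D4H3D15E4H


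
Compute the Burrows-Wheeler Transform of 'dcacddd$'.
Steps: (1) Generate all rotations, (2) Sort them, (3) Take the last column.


Rotations (sorted):
  0: $dcacddd -> last char: d
  1: acddd$dc -> last char: c
  2: cacddd$d -> last char: d
  3: cddd$dca -> last char: a
  4: d$dcacdd -> last char: d
  5: dcacddd$ -> last char: $
  6: dd$dcacd -> last char: d
  7: ddd$dcac -> last char: c


BWT = dcdad$dc


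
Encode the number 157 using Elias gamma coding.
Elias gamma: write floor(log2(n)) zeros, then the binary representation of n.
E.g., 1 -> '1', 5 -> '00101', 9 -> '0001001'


num_bits = floor(log2(157)) + 1 = 8
leading_zeros = num_bits - 1 = 7
binary(157) = 10011101

Elias gamma(157) = '0000000' + '10011101' = 000000010011101 (15 bits)


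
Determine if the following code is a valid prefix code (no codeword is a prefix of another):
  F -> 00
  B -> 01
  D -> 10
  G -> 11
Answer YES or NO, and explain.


Checking each pair (does one codeword prefix another?):
  F='00' vs B='01': no prefix
  F='00' vs D='10': no prefix
  F='00' vs G='11': no prefix
  B='01' vs F='00': no prefix
  B='01' vs D='10': no prefix
  B='01' vs G='11': no prefix
  D='10' vs F='00': no prefix
  D='10' vs B='01': no prefix
  D='10' vs G='11': no prefix
  G='11' vs F='00': no prefix
  G='11' vs B='01': no prefix
  G='11' vs D='10': no prefix
No violation found over all pairs.

YES -- this is a valid prefix code. No codeword is a prefix of any other codeword.


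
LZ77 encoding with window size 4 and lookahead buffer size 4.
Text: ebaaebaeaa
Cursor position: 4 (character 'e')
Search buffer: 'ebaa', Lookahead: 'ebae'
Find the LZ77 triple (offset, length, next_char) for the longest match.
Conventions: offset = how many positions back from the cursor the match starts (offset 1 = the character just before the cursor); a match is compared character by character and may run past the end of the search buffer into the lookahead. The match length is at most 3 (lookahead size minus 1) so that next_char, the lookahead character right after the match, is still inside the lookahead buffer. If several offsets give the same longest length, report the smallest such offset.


Try each offset into the search buffer:
  offset=1 (pos 3, char 'a'): match length 0
  offset=2 (pos 2, char 'a'): match length 0
  offset=3 (pos 1, char 'b'): match length 0
  offset=4 (pos 0, char 'e'): match length 3
Longest match has length 3 at offset 4.
next_char = character at position 4 + 3 = 7 -> 'e'

Best match: offset=4, length=3 (matching 'eba' starting at position 0)
LZ77 triple: (4, 3, 'e')


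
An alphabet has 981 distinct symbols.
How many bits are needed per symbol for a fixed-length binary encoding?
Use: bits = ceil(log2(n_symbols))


log2(981) = 9.9381
Bracket: 2^9 = 512 < 981 <= 2^10 = 1024
So ceil(log2(981)) = 10

bits = ceil(log2(981)) = ceil(9.9381) = 10 bits


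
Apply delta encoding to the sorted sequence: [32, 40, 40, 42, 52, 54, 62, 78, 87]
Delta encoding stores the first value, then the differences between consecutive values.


First value: 32
Deltas:
  40 - 32 = 8
  40 - 40 = 0
  42 - 40 = 2
  52 - 42 = 10
  54 - 52 = 2
  62 - 54 = 8
  78 - 62 = 16
  87 - 78 = 9


Delta encoded: [32, 8, 0, 2, 10, 2, 8, 16, 9]


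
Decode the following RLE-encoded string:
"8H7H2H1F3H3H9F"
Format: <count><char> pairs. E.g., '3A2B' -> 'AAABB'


Expanding each <count><char> pair:
  8H -> 'HHHHHHHH'
  7H -> 'HHHHHHH'
  2H -> 'HH'
  1F -> 'F'
  3H -> 'HHH'
  3H -> 'HHH'
  9F -> 'FFFFFFFFF'

Decoded = HHHHHHHHHHHHHHHHHFHHHHHHFFFFFFFFF


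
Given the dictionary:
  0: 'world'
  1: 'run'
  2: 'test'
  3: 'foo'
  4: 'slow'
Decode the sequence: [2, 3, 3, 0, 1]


Look up each index in the dictionary:
  2 -> 'test'
  3 -> 'foo'
  3 -> 'foo'
  0 -> 'world'
  1 -> 'run'

Decoded: "test foo foo world run"


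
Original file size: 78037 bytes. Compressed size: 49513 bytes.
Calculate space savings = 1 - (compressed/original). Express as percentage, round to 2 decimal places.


ratio = compressed/original = 49513/78037 = 0.634481
savings = 1 - ratio = 1 - 0.634481 = 0.365519
as a percentage: 0.365519 * 100 = 36.55%

Space savings = 1 - 49513/78037 = 36.55%


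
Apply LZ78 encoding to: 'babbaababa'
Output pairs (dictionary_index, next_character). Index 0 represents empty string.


LZ78 encoding steps:
Dictionary: {0: ''}
Step 1: w='' (idx 0), next='b' -> output (0, 'b'), add 'b' as idx 1
Step 2: w='' (idx 0), next='a' -> output (0, 'a'), add 'a' as idx 2
Step 3: w='b' (idx 1), next='b' -> output (1, 'b'), add 'bb' as idx 3
Step 4: w='a' (idx 2), next='a' -> output (2, 'a'), add 'aa' as idx 4
Step 5: w='b' (idx 1), next='a' -> output (1, 'a'), add 'ba' as idx 5
Step 6: w='ba' (idx 5), end of input -> output (5, '')


Encoded: [(0, 'b'), (0, 'a'), (1, 'b'), (2, 'a'), (1, 'a'), (5, '')]


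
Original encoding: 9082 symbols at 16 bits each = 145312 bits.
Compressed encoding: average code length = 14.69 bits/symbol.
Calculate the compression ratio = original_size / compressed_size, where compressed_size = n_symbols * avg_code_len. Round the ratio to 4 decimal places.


original_size = n_symbols * orig_bits = 9082 * 16 = 145312 bits
compressed_size = n_symbols * avg_code_len = 9082 * 14.69 = 133414.58 bits
ratio = original_size / compressed_size = 145312 / 133414.58 = 1.0892

Compression ratio = 1.0892


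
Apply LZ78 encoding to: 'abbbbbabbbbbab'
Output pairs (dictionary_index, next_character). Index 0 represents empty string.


LZ78 encoding steps:
Dictionary: {0: ''}
Step 1: w='' (idx 0), next='a' -> output (0, 'a'), add 'a' as idx 1
Step 2: w='' (idx 0), next='b' -> output (0, 'b'), add 'b' as idx 2
Step 3: w='b' (idx 2), next='b' -> output (2, 'b'), add 'bb' as idx 3
Step 4: w='bb' (idx 3), next='a' -> output (3, 'a'), add 'bba' as idx 4
Step 5: w='bb' (idx 3), next='b' -> output (3, 'b'), add 'bbb' as idx 5
Step 6: w='bba' (idx 4), next='b' -> output (4, 'b'), add 'bbab' as idx 6


Encoded: [(0, 'a'), (0, 'b'), (2, 'b'), (3, 'a'), (3, 'b'), (4, 'b')]


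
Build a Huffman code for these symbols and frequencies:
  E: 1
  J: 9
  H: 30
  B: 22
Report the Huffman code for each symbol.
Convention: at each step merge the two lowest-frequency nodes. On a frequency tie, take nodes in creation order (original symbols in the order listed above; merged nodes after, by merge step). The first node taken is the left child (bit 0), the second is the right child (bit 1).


Huffman tree construction:
Step 1: Merge E(1) + J(9) = 10
Step 2: Merge (E+J)(10) + B(22) = 32
Step 3: Merge H(30) + ((E+J)+B)(32) = 62
Read each symbol's code off the tree from the root (left child = 0, right child = 1).

Codes:
  E: 100 (length 3)
  J: 101 (length 3)
  H: 0 (length 1)
  B: 11 (length 2)
Average code length: 104/62 = 1.6774 bits/symbol
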